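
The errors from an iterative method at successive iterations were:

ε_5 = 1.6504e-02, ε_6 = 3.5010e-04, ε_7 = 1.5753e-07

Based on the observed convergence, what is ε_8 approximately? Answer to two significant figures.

3.2e-14

First estimate the order: p ≈ ln(ε_7/ε_6) / ln(ε_6/ε_5) = ln(1.5753e-07/3.5010e-04)/ln(3.5010e-04/1.6504e-02) = ln(0.000449957)/ln(0.021213) ≈ 2.0000.
Then ε_8 ≈ ε_7·(ε_7/ε_6)^p = 1.5753e-07·(0.000449957)^2.0000 = 1.5753e-07·2.02461e-07 ≈ 3.189e-14.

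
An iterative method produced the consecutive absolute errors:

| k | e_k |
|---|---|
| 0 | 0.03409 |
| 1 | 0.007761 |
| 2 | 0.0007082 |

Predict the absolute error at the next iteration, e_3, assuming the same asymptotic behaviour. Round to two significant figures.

1.5e-5

First estimate the order: p ≈ ln(e_2/e_1) / ln(e_1/e_0) = ln(0.0007082/0.007761)/ln(0.007761/0.03409) = ln(0.0912511)/ln(0.227662) ≈ 1.6178.
Then e_3 ≈ e_2·(e_2/e_1)^p = 0.0007082·(0.0912511)^1.6178 = 0.0007082·0.0207909 ≈ 1.472e-05.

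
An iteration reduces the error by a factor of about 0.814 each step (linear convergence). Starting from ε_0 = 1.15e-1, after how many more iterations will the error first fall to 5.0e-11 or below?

After k steps, ε_k ≈ 1.15e-1·0.814^k.
Need 0.814^k ≤ 5.0e-11/1.15e-1 = 4.34783e-10.
k ≥ ln(4.34783e-10)/ln(0.814) = -21.5562/-0.20579 = 104.749.
Smallest integer k = 105.

105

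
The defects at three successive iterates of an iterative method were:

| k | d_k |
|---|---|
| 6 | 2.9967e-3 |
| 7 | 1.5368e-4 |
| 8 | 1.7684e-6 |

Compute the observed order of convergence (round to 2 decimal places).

p ≈ ln(d_8/d_7) / ln(d_7/d_6)
  = ln(1.7684e-6/1.5368e-4) / ln(1.5368e-4/2.9967e-3)
  = ln(0.011507) / ln(0.0512831)
  = -4.46480 / -2.97039 ≈ 1.50310

1.50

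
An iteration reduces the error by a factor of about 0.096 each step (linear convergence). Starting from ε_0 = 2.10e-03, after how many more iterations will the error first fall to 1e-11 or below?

After k steps, ε_k ≈ 2.10e-03·0.096^k.
Need 0.096^k ≤ 1e-11/2.10e-03 = 4.7619e-09.
k ≥ ln(4.7619e-09)/ln(0.096) = -19.1626/-2.34341 = 8.177.
Smallest integer k = 9.

9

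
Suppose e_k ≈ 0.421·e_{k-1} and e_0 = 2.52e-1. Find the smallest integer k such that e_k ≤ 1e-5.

12

After k steps, e_k ≈ 2.52e-1·0.421^k.
Need 0.421^k ≤ 1e-5/2.52e-1 = 3.96825e-05.
k ≥ ln(3.96825e-05)/ln(0.421) = -10.1346/-0.86512 = 11.715.
Smallest integer k = 12.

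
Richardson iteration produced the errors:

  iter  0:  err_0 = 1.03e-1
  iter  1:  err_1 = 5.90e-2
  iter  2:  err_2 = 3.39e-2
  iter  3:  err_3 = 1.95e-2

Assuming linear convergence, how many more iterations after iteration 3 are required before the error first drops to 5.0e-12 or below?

40

Rate ρ ≈ err_3/err_2 = 1.95e-2/3.39e-2 = 0.5752.
After j more steps, err_{3+j} ≈ 1.95e-2·ρ^j; need ρ^j ≤ 5.0e-12/1.95e-2 = 2.5641e-10.
j ≥ ln(2.5641e-10)/ln(0.5752) = -22.0842/-0.55304 = 39.932.
So 40 more iterations are needed.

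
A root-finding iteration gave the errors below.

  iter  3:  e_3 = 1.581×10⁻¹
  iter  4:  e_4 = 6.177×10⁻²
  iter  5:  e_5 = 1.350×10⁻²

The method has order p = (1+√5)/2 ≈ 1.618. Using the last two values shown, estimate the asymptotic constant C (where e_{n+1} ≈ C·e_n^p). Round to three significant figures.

C ≈ e_5 / e_4^1.618
  = 1.350×10⁻² / (6.177×10⁻²)^1.618
  = 1.350×10⁻² / 0.0110529 ≈ 1.2214

1.22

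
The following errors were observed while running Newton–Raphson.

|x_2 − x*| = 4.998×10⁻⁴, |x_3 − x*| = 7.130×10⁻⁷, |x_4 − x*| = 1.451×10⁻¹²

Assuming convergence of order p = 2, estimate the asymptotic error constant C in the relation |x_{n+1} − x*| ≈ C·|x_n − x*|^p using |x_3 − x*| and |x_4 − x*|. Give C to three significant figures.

C ≈ |x_4 − x*| / |x_3 − x*|^2
  = 1.451×10⁻¹² / (7.130×10⁻⁷)^2
  = 1.451×10⁻¹² / 5.08369e-13 ≈ 2.8542

2.85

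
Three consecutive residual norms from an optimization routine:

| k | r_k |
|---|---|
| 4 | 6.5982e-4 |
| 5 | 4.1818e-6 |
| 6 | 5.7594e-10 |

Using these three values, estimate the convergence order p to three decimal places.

1.757

p ≈ ln(r_6/r_5) / ln(r_5/r_4)
  = ln(5.7594e-10/4.1818e-6) / ln(4.1818e-6/6.5982e-4)
  = ln(0.000137725) / ln(0.00633779)
  = -8.890252 / -5.061225 ≈ 1.756542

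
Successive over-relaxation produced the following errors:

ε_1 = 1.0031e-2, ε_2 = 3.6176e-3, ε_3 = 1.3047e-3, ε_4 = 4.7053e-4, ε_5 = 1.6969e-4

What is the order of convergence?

1

Consecutive ratios: ε_5/ε_4 = 1.6969e-4/4.7053e-4 = 0.360636, ε_4/ε_3 = 4.7053e-4/1.3047e-3 = 0.360642.
p ≈ ln(0.360636)/ln(0.360642) = -1.0199/-1.0199 ≈ 1.00.
So the convergence is linear (order 1).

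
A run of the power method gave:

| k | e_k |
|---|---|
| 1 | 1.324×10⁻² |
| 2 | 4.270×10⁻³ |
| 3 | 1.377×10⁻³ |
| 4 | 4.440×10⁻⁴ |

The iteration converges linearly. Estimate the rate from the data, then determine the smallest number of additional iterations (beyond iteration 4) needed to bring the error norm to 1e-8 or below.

10

Rate ρ ≈ e_4/e_3 = 4.440×10⁻⁴/1.377×10⁻³ = 0.3224.
After j more steps, e_{4+j} ≈ 4.440×10⁻⁴·ρ^j; need ρ^j ≤ 1e-8/4.440×10⁻⁴ = 2.25225e-05.
j ≥ ln(2.25225e-05)/ln(0.3224) = -10.7010/-1.13196 = 9.454.
So 10 more iterations are needed.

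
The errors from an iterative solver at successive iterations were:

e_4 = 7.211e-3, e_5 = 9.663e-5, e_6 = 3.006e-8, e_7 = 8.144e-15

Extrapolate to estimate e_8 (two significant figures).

First estimate the order: p ≈ ln(e_7/e_6) / ln(e_6/e_5) = ln(8.144e-15/3.006e-8)/ln(3.006e-8/9.663e-5) = ln(2.70925e-07)/ln(0.000311084) ≈ 1.8725.
Then e_8 ≈ e_7·(e_7/e_6)^p = 8.144e-15·(2.70925e-07)^1.8725 = 8.144e-15·5.04673e-13 ≈ 4.11e-27.

4.1e-27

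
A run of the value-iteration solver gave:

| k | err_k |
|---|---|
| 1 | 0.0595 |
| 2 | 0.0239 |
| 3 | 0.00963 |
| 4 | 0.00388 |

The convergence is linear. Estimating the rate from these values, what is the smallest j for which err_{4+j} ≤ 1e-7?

Rate ρ ≈ err_4/err_3 = 0.00388/0.00963 = 0.4029.
After j more steps, err_{4+j} ≈ 0.00388·ρ^j; need ρ^j ≤ 1e-7/0.00388 = 2.57732e-05.
j ≥ ln(2.57732e-05)/ln(0.4029) = -10.5662/-0.90907 = 11.623.
So 12 more iterations are needed.

12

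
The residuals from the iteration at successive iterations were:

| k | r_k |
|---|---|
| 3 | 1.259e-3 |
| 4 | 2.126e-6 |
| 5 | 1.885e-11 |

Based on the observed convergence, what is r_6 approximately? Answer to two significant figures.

1.2e-20

First estimate the order: p ≈ ln(r_5/r_4) / ln(r_4/r_3) = ln(1.885e-11/2.126e-6)/ln(2.126e-6/1.259e-3) = ln(8.86642e-06)/ln(0.00168864) ≈ 1.8223.
Then r_6 ≈ r_5·(r_5/r_4)^p = 1.885e-11·(8.86642e-06)^1.8223 = 1.885e-11·6.21272e-10 ≈ 1.171e-20.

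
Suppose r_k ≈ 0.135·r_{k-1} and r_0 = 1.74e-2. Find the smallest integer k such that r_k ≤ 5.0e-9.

8

After k steps, r_k ≈ 1.74e-2·0.135^k.
Need 0.135^k ≤ 5.0e-9/1.74e-2 = 2.87356e-07.
k ≥ ln(2.87356e-07)/ln(0.135) = -15.0625/-2.00248 = 7.522.
Smallest integer k = 8.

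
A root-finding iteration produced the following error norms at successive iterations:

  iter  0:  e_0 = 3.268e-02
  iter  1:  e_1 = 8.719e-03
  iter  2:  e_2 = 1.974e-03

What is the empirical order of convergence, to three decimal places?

1.124

p ≈ ln(e_2/e_1) / ln(e_1/e_0)
  = ln(1.974e-03/8.719e-03) / ln(8.719e-03/3.268e-02)
  = ln(0.226402) / ln(0.266799)
  = -1.485443 / -1.321260 ≈ 1.124262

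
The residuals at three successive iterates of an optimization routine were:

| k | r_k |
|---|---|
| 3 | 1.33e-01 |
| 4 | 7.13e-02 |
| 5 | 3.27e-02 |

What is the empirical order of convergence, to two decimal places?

p ≈ ln(r_5/r_4) / ln(r_4/r_3)
  = ln(3.27e-02/7.13e-02) / ln(7.13e-02/1.33e-01)
  = ln(0.458626) / ln(0.53609)
  = -0.77952 / -0.62345 ≈ 1.25033

1.25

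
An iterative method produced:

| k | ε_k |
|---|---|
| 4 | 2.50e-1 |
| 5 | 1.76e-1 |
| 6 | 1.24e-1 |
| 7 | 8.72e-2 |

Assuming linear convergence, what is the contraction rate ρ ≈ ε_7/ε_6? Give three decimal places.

ρ ≈ ε_7/ε_6 = 8.72e-2/1.24e-1 = 0.70323

0.703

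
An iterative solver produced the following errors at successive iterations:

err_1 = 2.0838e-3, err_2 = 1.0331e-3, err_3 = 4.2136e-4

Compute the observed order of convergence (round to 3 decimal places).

1.278

p ≈ ln(err_3/err_2) / ln(err_2/err_1)
  = ln(4.2136e-4/1.0331e-3) / ln(1.0331e-3/2.0838e-3)
  = ln(0.40786) / ln(0.495777)
  = -0.896831 / -0.701629 ≈ 1.278213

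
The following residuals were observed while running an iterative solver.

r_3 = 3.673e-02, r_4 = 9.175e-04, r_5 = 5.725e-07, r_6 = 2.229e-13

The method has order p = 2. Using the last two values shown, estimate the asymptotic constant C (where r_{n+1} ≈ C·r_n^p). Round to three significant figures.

C ≈ r_6 / r_5^2
  = 2.229e-13 / (5.725e-07)^2
  = 2.229e-13 / 3.27756e-13 ≈ 0.68008

0.680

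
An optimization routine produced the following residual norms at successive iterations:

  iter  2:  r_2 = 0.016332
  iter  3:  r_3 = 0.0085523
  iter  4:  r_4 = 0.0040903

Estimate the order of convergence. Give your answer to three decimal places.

1.140

p ≈ ln(r_4/r_3) / ln(r_3/r_2)
  = ln(0.0040903/0.0085523) / ln(0.0085523/0.016332)
  = ln(0.478269) / ln(0.523653)
  = -0.737582 / -0.646926 ≈ 1.140133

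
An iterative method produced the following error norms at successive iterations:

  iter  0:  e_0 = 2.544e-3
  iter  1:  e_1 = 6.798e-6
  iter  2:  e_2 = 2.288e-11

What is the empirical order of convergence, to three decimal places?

p ≈ ln(e_2/e_1) / ln(e_1/e_0)
  = ln(2.288e-11/6.798e-6) / ln(6.798e-6/2.544e-3)
  = ln(3.3657e-06) / ln(0.00267217)
  = -12.601875 / -5.924864 ≈ 2.126948

2.127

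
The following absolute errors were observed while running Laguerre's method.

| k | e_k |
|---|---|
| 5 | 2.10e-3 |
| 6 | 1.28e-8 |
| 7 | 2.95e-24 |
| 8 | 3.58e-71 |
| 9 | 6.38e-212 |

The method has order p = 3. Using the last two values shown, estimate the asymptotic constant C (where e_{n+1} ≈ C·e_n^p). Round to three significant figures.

C ≈ e_9 / e_8^3
  = 6.38e-212 / (3.58e-71)^3
  = 6.38e-212 / 4.58827e-212 ≈ 1.3905

1.39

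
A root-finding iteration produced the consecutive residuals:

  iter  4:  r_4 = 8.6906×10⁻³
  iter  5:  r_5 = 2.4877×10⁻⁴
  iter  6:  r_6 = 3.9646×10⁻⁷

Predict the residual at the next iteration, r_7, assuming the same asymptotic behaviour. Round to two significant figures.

3.4e-12

First estimate the order: p ≈ ln(r_6/r_5) / ln(r_5/r_4) = ln(3.9646×10⁻⁷/2.4877×10⁻⁴)/ln(2.4877×10⁻⁴/8.6906×10⁻³) = ln(0.00159368)/ln(0.0286252) ≈ 1.8128.
Then r_7 ≈ r_6·(r_6/r_5)^p = 3.9646×10⁻⁷·(0.00159368)^1.8128 = 3.9646×10⁻⁷·8.48228e-06 ≈ 3.363e-12.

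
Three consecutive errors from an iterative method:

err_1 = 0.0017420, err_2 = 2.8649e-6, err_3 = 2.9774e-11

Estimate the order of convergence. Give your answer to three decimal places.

p ≈ ln(err_3/err_2) / ln(err_2/err_1)
  = ln(2.9774e-11/2.8649e-6) / ln(2.8649e-6/0.0017420)
  = ln(1.03927e-05) / ln(0.0016446)
  = -11.474407 / -6.410258 ≈ 1.790007

1.790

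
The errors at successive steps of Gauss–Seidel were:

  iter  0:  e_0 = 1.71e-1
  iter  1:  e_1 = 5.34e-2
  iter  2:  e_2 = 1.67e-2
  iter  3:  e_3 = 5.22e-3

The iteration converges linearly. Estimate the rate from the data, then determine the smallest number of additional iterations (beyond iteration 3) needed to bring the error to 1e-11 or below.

18

Rate ρ ≈ e_3/e_2 = 5.22e-3/1.67e-2 = 0.3126.
After j more steps, e_{3+j} ≈ 5.22e-3·ρ^j; need ρ^j ≤ 1e-11/5.22e-3 = 1.91571e-09.
j ≥ ln(1.91571e-09)/ln(0.3126) = -20.0732/-1.16283 = 17.262.
So 18 more iterations are needed.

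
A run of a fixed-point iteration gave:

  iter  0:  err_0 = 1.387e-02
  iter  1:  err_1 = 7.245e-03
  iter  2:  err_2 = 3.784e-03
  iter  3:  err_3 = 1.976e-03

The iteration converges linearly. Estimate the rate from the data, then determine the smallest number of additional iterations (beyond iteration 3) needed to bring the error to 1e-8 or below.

Rate ρ ≈ err_3/err_2 = 1.976e-03/3.784e-03 = 0.5222.
After j more steps, err_{3+j} ≈ 1.976e-03·ρ^j; need ρ^j ≤ 1e-8/1.976e-03 = 5.06073e-06.
j ≥ ln(5.06073e-06)/ln(0.5222) = -12.1940/-0.64970 = 18.769.
So 19 more iterations are needed.

19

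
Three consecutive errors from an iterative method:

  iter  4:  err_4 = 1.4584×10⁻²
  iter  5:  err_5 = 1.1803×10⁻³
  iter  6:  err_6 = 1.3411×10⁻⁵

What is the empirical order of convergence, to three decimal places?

p ≈ ln(err_6/err_5) / ln(err_5/err_4)
  = ln(1.3411×10⁻⁵/1.1803×10⁻³) / ln(1.1803×10⁻³/1.4584×10⁻²)
  = ln(0.0113624) / ln(0.0809312)
  = -4.477446 / -2.514156 ≈ 1.780894

1.781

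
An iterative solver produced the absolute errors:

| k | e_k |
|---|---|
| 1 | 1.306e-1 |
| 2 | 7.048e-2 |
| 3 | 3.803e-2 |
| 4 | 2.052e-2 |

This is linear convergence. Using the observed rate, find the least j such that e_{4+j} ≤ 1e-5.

Rate ρ ≈ e_4/e_3 = 2.052e-2/3.803e-2 = 0.5396.
After j more steps, e_{4+j} ≈ 2.052e-2·ρ^j; need ρ^j ≤ 1e-5/2.052e-2 = 0.000487329.
j ≥ ln(0.000487329)/ln(0.5396) = -7.6266/-0.61693 = 12.362.
So 13 more iterations are needed.

13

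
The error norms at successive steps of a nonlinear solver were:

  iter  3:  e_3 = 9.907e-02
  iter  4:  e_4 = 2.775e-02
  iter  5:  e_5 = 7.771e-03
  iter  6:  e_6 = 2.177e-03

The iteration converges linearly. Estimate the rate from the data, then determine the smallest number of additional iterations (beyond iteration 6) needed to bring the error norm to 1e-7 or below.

Rate ρ ≈ e_6/e_5 = 2.177e-03/7.771e-03 = 0.2801.
After j more steps, e_{6+j} ≈ 2.177e-03·ρ^j; need ρ^j ≤ 1e-7/2.177e-03 = 4.59348e-05.
j ≥ ln(4.59348e-05)/ln(0.2801) = -9.9883/-1.27261 = 7.849.
So 8 more iterations are needed.

8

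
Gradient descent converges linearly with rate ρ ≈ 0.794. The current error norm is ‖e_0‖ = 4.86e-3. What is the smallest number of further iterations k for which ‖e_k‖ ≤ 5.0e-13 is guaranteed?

After k steps, ‖e_k‖ ≈ 4.86e-3·0.794^k.
Need 0.794^k ≤ 5.0e-13/4.86e-3 = 1.02881e-10.
k ≥ ln(1.02881e-10)/ln(0.794) = -22.9974/-0.23067 = 99.698.
Smallest integer k = 100.

100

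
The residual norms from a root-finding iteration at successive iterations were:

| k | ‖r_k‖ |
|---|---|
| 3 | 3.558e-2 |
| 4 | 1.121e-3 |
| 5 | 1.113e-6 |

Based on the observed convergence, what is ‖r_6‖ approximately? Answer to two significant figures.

First estimate the order: p ≈ ln(‖r_5‖/‖r_4‖) / ln(‖r_4‖/‖r_3‖) = ln(1.113e-6/1.121e-3)/ln(1.121e-3/3.558e-2) = ln(0.000992864)/ln(0.0315065) ≈ 1.9999.
Then ‖r_6‖ ≈ ‖r_5‖·(‖r_5‖/‖r_4‖)^p = 1.113e-6·(0.000992864)^1.9999 = 1.113e-6·9.86461e-07 ≈ 1.098e-12.

1.1e-12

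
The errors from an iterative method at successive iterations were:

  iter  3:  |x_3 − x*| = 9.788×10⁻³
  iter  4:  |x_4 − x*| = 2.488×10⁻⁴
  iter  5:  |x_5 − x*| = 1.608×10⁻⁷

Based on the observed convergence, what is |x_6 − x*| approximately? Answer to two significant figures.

6.7e-14

First estimate the order: p ≈ ln(|x_5 − x*|/|x_4 − x*|) / ln(|x_4 − x*|/|x_3 − x*|) = ln(1.608×10⁻⁷/2.488×10⁻⁴)/ln(2.488×10⁻⁴/9.788×10⁻³) = ln(0.000646302)/ln(0.0254189) ≈ 1.9999.
Then |x_6 − x*| ≈ |x_5 − x*|·(|x_5 − x*|/|x_4 − x*|)^p = 1.608×10⁻⁷·(0.000646302)^1.9999 = 1.608×10⁻⁷·4.18013e-07 ≈ 6.722e-14.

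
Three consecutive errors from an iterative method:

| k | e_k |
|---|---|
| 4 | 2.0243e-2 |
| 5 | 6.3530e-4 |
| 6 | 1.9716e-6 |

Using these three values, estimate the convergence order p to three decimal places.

p ≈ ln(e_6/e_5) / ln(e_5/e_4)
  = ln(1.9716e-6/6.3530e-4) / ln(6.3530e-4/2.0243e-2)
  = ln(0.00310342) / ln(0.0313837)
  = -5.775251 / -3.461467 ≈ 1.668440

1.668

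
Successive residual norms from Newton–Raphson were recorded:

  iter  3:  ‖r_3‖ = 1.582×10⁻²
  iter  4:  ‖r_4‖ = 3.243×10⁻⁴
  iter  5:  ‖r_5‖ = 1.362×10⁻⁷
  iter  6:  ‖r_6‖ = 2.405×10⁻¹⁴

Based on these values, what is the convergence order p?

2

Consecutive ratios: ‖r_6‖/‖r_5‖ = 2.405×10⁻¹⁴/1.362×10⁻⁷ = 1.76579e-07, ‖r_5‖/‖r_4‖ = 1.362×10⁻⁷/3.243×10⁻⁴ = 0.000419981.
p ≈ ln(1.76579e-07)/ln(0.000419981) = -15.5495/-7.7753 ≈ 2.00.
So the convergence is quadratic (order 2).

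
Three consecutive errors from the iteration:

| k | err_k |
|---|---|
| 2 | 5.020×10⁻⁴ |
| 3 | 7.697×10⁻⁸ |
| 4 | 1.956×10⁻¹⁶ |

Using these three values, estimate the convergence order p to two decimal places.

p ≈ ln(err_4/err_3) / ln(err_3/err_2)
  = ln(1.956×10⁻¹⁶/7.697×10⁻⁸) / ln(7.697×10⁻⁸/5.020×10⁻⁴)
  = ln(2.54125e-09) / ln(0.000153327)
  = -19.79061 / -8.78294 ≈ 2.25330

2.25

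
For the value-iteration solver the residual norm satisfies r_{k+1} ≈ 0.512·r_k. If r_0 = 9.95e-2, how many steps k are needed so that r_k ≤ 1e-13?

42

After k steps, r_k ≈ 9.95e-2·0.512^k.
Need 0.512^k ≤ 1e-13/9.95e-2 = 1.00503e-12.
k ≥ ln(1.00503e-12)/ln(0.512) = -27.6260/-0.66943 = 41.268.
Smallest integer k = 42.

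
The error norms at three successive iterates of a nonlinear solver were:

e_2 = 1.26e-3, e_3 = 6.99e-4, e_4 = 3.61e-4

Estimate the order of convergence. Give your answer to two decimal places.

1.12

p ≈ ln(e_4/e_3) / ln(e_3/e_2)
  = ln(3.61e-4/6.99e-4) / ln(6.99e-4/1.26e-3)
  = ln(0.516452) / ln(0.554762)
  = -0.66077 / -0.58922 ≈ 1.12143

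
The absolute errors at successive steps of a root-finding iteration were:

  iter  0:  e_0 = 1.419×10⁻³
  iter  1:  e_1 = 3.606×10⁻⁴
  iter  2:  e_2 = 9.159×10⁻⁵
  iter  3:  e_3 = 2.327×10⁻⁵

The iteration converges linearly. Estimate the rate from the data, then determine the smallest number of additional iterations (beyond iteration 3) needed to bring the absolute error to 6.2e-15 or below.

17

Rate ρ ≈ e_3/e_2 = 2.327×10⁻⁵/9.159×10⁻⁵ = 0.2541.
After j more steps, e_{3+j} ≈ 2.327×10⁻⁵·ρ^j; need ρ^j ≤ 6.2e-15/2.327×10⁻⁵ = 2.66437e-10.
j ≥ ln(2.66437e-10)/ln(0.2541) = -22.0459/-1.37003 = 16.092.
So 17 more iterations are needed.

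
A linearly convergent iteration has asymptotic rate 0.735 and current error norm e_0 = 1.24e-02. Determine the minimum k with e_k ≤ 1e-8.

46

After k steps, e_k ≈ 1.24e-02·0.735^k.
Need 0.735^k ≤ 1e-8/1.24e-02 = 8.06452e-07.
k ≥ ln(8.06452e-07)/ln(0.735) = -14.0306/-0.30788 = 45.572.
Smallest integer k = 46.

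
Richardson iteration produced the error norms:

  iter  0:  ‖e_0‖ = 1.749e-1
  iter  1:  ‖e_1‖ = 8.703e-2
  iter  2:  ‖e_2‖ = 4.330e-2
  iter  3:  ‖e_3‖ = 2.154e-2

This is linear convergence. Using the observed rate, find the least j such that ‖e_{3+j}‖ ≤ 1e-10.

Rate ρ ≈ ‖e_3‖/‖e_2‖ = 2.154e-2/4.330e-2 = 0.4975.
After j more steps, ‖e_{3+j}‖ ≈ 2.154e-2·ρ^j; need ρ^j ≤ 1e-10/2.154e-2 = 4.64253e-09.
j ≥ ln(4.64253e-09)/ln(0.4975) = -19.1880/-0.69816 = 27.484.
So 28 more iterations are needed.

28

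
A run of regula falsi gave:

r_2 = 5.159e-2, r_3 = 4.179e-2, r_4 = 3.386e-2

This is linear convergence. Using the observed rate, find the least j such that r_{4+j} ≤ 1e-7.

Rate ρ ≈ r_4/r_3 = 3.386e-2/4.179e-2 = 0.8102.
After j more steps, r_{4+j} ≈ 3.386e-2·ρ^j; need ρ^j ≤ 1e-7/3.386e-2 = 2.95334e-06.
j ≥ ln(2.95334e-06)/ln(0.8102) = -12.7326/-0.21047 = 60.496.
So 61 more iterations are needed.

61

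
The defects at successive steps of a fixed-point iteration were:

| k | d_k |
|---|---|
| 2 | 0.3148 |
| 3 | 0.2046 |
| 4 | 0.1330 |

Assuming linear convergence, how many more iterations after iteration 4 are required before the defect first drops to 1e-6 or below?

Rate ρ ≈ d_4/d_3 = 0.1330/0.2046 = 0.6500.
After j more steps, d_{4+j} ≈ 0.1330·ρ^j; need ρ^j ≤ 1e-6/0.1330 = 7.5188e-06.
j ≥ ln(7.5188e-06)/ln(0.6500) = -11.7981/-0.43078 = 27.388.
So 28 more iterations are needed.

28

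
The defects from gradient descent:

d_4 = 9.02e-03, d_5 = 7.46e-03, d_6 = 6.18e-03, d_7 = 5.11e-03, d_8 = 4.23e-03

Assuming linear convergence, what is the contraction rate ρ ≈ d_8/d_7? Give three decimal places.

0.828

ρ ≈ d_8/d_7 = 4.23e-03/5.11e-03 = 0.82779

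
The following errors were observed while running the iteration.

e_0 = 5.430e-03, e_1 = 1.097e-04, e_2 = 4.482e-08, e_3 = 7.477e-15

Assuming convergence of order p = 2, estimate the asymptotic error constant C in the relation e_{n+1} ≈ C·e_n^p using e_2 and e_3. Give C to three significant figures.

3.72

C ≈ e_3 / e_2^2
  = 7.477e-15 / (4.482e-08)^2
  = 7.477e-15 / 2.00883e-15 ≈ 3.7221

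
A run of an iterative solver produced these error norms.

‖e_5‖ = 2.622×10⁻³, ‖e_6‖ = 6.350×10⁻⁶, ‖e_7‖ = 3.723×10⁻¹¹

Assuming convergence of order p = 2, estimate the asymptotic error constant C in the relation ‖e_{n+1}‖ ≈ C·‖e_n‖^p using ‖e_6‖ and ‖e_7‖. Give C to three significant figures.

C ≈ ‖e_7‖ / ‖e_6‖^2
  = 3.723×10⁻¹¹ / (6.350×10⁻⁶)^2
  = 3.723×10⁻¹¹ / 4.03225e-11 ≈ 0.92331

0.923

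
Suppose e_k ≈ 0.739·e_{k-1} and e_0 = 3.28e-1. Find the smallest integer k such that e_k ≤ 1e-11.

After k steps, e_k ≈ 3.28e-1·0.739^k.
Need 0.739^k ≤ 1e-11/3.28e-1 = 3.04878e-11.
k ≥ ln(3.04878e-11)/ln(0.739) = -24.2137/-0.30246 = 80.056.
Smallest integer k = 81.

81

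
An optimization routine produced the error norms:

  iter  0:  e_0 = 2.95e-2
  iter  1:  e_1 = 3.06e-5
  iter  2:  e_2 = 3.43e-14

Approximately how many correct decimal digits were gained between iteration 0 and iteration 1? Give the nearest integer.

Digits gained ≈ log₁₀(e_0/e_1) = log₁₀(2.95e-2/3.06e-5) = log₁₀(964.052) ≈ 2.984.

3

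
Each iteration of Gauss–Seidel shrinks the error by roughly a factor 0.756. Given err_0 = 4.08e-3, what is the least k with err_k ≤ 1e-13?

After k steps, err_k ≈ 4.08e-3·0.756^k.
Need 0.756^k ≤ 1e-13/4.08e-3 = 2.45098e-11.
k ≥ ln(2.45098e-11)/ln(0.756) = -24.4319/-0.27971 = 87.347.
Smallest integer k = 88.

88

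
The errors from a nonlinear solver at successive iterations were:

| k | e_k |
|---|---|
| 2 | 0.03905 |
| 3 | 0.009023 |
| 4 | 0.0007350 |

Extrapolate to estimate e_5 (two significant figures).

First estimate the order: p ≈ ln(e_4/e_3) / ln(e_3/e_2) = ln(0.0007350/0.009023)/ln(0.009023/0.03905) = ln(0.0814585)/ln(0.231063) ≈ 1.7116.
Then e_5 ≈ e_4·(e_4/e_3)^p = 0.0007350·(0.0814585)^1.7116 = 0.0007350·0.013676 ≈ 1.005e-05.

1.0e-5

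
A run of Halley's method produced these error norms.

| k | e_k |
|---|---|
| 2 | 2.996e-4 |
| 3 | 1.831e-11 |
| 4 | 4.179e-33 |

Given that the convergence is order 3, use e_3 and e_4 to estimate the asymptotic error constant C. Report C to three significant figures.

C ≈ e_4 / e_3^3
  = 4.179e-33 / (1.831e-11)^3
  = 4.179e-33 / 6.13854e-33 ≈ 0.68078

0.681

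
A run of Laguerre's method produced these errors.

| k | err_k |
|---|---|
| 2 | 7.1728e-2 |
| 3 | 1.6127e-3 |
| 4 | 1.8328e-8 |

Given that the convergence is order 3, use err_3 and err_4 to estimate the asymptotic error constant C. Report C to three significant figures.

4.37

C ≈ err_4 / err_3^3
  = 1.8328e-8 / (1.6127e-3)^3
  = 1.8328e-8 / 4.19431e-09 ≈ 4.3697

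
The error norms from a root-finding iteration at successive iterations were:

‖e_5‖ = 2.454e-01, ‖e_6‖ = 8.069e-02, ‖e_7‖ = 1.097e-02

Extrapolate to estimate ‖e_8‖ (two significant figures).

3.1e-4

First estimate the order: p ≈ ln(‖e_7‖/‖e_6‖) / ln(‖e_6‖/‖e_5‖) = ln(1.097e-02/8.069e-02)/ln(8.069e-02/2.454e-01) = ln(0.135952)/ln(0.32881) ≈ 1.7940.
Then ‖e_8‖ ≈ ‖e_7‖·(‖e_7‖/‖e_6‖)^p = 1.097e-02·(0.135952)^1.7940 = 1.097e-02·0.0278801 ≈ 0.0003058.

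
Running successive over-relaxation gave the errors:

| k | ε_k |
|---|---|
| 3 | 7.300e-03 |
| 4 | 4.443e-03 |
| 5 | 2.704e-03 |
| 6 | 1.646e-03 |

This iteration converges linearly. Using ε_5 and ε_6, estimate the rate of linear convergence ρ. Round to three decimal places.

0.609

ρ ≈ ε_6/ε_5 = 1.646e-03/2.704e-03 = 0.60873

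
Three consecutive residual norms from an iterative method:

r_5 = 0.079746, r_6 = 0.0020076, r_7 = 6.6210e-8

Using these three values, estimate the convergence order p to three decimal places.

2.803

p ≈ ln(r_7/r_6) / ln(r_6/r_5)
  = ln(6.6210e-8/0.0020076) / ln(0.0020076/0.079746)
  = ln(3.29797e-05) / ln(0.0251749)
  = -10.319618 / -3.681908 ≈ 2.802791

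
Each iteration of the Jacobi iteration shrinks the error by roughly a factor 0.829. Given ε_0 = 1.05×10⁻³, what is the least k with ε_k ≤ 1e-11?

After k steps, ε_k ≈ 1.05×10⁻³·0.829^k.
Need 0.829^k ≤ 1e-11/1.05×10⁻³ = 9.52381e-09.
k ≥ ln(9.52381e-09)/ln(0.829) = -18.4695/-0.18754 = 98.483.
Smallest integer k = 99.

99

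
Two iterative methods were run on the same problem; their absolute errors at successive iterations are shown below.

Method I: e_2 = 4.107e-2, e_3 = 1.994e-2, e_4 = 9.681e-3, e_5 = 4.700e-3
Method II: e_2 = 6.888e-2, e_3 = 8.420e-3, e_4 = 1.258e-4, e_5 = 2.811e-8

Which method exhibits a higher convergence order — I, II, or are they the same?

Method I: p ≈ ln(4.700e-3/9.681e-3)/ln(9.681e-3/1.994e-2) ≈ 1.00.
Method II: p ≈ ln(2.811e-8/1.258e-4)/ln(1.258e-4/8.420e-3) ≈ 2.00.
Method II has the higher order (≈2.0 vs ≈1.0).

II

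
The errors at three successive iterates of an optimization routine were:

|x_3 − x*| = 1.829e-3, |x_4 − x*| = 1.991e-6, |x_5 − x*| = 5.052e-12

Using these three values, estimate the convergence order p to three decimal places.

1.888

p ≈ ln(|x_5 − x*|/|x_4 − x*|) / ln(|x_4 − x*|/|x_3 − x*|)
  = ln(5.052e-12/1.991e-6) / ln(1.991e-6/1.829e-3)
  = ln(2.53742e-06) / ln(0.00108857)
  = -12.884363 / -6.822890 ≈ 1.888403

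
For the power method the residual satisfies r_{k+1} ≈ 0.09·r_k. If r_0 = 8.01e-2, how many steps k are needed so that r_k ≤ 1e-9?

After k steps, r_k ≈ 8.01e-2·0.09^k.
Need 0.09^k ≤ 1e-9/8.01e-2 = 1.24844e-08.
k ≥ ln(1.24844e-08)/ln(0.09) = -18.1988/-2.40795 = 7.558.
Smallest integer k = 8.

8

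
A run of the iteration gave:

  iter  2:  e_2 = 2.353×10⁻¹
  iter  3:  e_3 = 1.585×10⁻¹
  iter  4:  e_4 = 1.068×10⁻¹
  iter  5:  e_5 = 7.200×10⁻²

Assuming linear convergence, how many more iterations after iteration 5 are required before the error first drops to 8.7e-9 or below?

41

Rate ρ ≈ e_5/e_4 = 7.200×10⁻²/1.068×10⁻¹ = 0.6742.
After j more steps, e_{5+j} ≈ 7.200×10⁻²·ρ^j; need ρ^j ≤ 8.7e-9/7.200×10⁻² = 1.20833e-07.
j ≥ ln(1.20833e-07)/ln(0.6742) = -15.9289/-0.39423 = 40.405.
So 41 more iterations are needed.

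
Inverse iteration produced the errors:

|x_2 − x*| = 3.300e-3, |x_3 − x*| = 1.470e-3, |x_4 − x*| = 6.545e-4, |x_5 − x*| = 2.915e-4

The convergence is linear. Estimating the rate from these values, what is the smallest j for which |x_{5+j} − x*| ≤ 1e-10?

19

Rate ρ ≈ |x_5 − x*|/|x_4 − x*| = 2.915e-4/6.545e-4 = 0.4454.
After j more steps, |x_{5+j} − x*| ≈ 2.915e-4·ρ^j; need ρ^j ≤ 1e-10/2.915e-4 = 3.43053e-07.
j ≥ ln(3.43053e-07)/ln(0.4454) = -14.8854/-0.80878 = 18.405.
So 19 more iterations are needed.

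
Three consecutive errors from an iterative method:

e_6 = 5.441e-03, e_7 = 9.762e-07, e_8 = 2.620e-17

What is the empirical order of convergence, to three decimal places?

2.822

p ≈ ln(e_8/e_7) / ln(e_7/e_6)
  = ln(2.620e-17/9.762e-07) / ln(9.762e-07/5.441e-03)
  = ln(2.68388e-11) / ln(0.000179416)
  = -24.341173 / -8.625803 ≈ 2.821902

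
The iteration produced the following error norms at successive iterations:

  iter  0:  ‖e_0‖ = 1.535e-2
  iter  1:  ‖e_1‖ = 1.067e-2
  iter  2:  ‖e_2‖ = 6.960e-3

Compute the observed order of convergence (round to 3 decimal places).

p ≈ ln(‖e_2‖/‖e_1‖) / ln(‖e_1‖/‖e_0‖)
  = ln(6.960e-3/1.067e-2) / ln(1.067e-2/1.535e-2)
  = ln(0.652296) / ln(0.695114)
  = -0.427257 / -0.363679 ≈ 1.174819

1.175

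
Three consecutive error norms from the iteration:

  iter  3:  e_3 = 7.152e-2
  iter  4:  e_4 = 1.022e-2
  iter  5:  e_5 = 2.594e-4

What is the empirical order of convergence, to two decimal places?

p ≈ ln(e_5/e_4) / ln(e_4/e_3)
  = ln(2.594e-4/1.022e-2) / ln(1.022e-2/7.152e-2)
  = ln(0.0253816) / ln(0.142897)
  = -3.67373 / -1.94563 ≈ 1.88820

1.89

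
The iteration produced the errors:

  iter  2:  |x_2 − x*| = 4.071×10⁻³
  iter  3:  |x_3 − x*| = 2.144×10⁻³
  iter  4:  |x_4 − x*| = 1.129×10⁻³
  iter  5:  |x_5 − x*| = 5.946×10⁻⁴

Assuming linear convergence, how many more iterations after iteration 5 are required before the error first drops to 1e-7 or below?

Rate ρ ≈ |x_5 − x*|/|x_4 − x*| = 5.946×10⁻⁴/1.129×10⁻³ = 0.5267.
After j more steps, |x_{5+j} − x*| ≈ 5.946×10⁻⁴·ρ^j; need ρ^j ≤ 1e-7/5.946×10⁻⁴ = 0.00016818.
j ≥ ln(0.00016818)/ln(0.5267) = -8.6905/-0.64112 = 13.555.
So 14 more iterations are needed.

14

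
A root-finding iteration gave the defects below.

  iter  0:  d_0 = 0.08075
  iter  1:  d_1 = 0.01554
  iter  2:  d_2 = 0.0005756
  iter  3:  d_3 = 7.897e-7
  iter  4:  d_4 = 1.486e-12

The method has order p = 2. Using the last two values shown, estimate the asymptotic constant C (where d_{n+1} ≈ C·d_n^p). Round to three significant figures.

C ≈ d_4 / d_3^2
  = 1.486e-12 / (7.897e-7)^2
  = 1.486e-12 / 6.23626e-13 ≈ 2.3828

2.38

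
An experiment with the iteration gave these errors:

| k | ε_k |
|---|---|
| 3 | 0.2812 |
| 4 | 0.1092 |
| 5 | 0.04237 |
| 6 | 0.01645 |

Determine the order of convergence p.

1

Consecutive ratios: ε_6/ε_5 = 0.01645/0.04237 = 0.388246, ε_5/ε_4 = 0.04237/0.1092 = 0.388004.
p ≈ ln(0.388246)/ln(0.388004) = -0.9461/-0.9467 ≈ 1.00.
So the convergence is linear (order 1).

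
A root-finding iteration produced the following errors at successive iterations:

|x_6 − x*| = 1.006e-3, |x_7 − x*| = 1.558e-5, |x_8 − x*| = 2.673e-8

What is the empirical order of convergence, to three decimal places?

1.528

p ≈ ln(|x_8 − x*|/|x_7 − x*|) / ln(|x_7 − x*|/|x_6 − x*|)
  = ln(2.673e-8/1.558e-5) / ln(1.558e-5/1.006e-3)
  = ln(0.00171566) / ln(0.0154871)
  = -6.367957 / -4.167748 ≈ 1.527913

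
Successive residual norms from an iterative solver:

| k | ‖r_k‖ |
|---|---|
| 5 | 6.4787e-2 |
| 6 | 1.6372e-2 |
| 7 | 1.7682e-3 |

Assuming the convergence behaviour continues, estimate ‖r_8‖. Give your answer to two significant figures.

First estimate the order: p ≈ ln(‖r_7‖/‖r_6‖) / ln(‖r_6‖/‖r_5‖) = ln(1.7682e-3/1.6372e-2)/ln(1.6372e-2/6.4787e-2) = ln(0.108001)/ln(0.252705) ≈ 1.6180.
Then ‖r_8‖ ≈ ‖r_7‖·(‖r_7‖/‖r_6‖)^p = 1.7682e-3·(0.108001)^1.6180 = 1.7682e-3·0.0272952 ≈ 4.826e-05.

4.8e-5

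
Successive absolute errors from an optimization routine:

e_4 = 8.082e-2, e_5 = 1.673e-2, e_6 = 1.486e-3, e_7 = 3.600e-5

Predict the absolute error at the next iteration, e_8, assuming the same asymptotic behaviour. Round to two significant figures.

1.2e-7

First estimate the order: p ≈ ln(e_7/e_6) / ln(e_6/e_5) = ln(3.600e-5/1.486e-3)/ln(1.486e-3/1.673e-2) = ln(0.0242261)/ln(0.0888225) ≈ 1.5366.
Then e_8 ≈ e_7·(e_7/e_6)^p = 3.600e-5·(0.0242261)^1.5366 = 3.600e-5·0.00329071 ≈ 1.185e-07.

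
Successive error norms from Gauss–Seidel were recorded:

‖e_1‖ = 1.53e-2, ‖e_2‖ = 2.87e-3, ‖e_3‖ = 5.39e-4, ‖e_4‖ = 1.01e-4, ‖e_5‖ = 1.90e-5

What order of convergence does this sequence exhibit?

Consecutive ratios: ‖e_5‖/‖e_4‖ = 1.90e-5/1.01e-4 = 0.188119, ‖e_4‖/‖e_3‖ = 1.01e-4/5.39e-4 = 0.187384.
p ≈ ln(0.188119)/ln(0.187384) = -1.6707/-1.6746 ≈ 1.00.
So the convergence is linear (order 1).

1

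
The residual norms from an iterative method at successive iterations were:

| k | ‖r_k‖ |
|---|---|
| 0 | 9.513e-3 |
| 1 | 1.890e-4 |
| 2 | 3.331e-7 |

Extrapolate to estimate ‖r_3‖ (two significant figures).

1.2e-11

First estimate the order: p ≈ ln(‖r_2‖/‖r_1‖) / ln(‖r_1‖/‖r_0‖) = ln(3.331e-7/1.890e-4)/ln(1.890e-4/9.513e-3) = ln(0.00176243)/ln(0.0198675) ≈ 1.6182.
Then ‖r_3‖ ≈ ‖r_2‖·(‖r_2‖/‖r_1‖)^p = 3.331e-7·(0.00176243)^1.6182 = 3.331e-7·3.4967e-05 ≈ 1.165e-11.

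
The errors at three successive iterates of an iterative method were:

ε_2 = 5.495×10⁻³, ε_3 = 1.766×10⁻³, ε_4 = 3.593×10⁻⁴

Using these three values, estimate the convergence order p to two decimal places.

1.40

p ≈ ln(ε_4/ε_3) / ln(ε_3/ε_2)
  = ln(3.593×10⁻⁴/1.766×10⁻³) / ln(1.766×10⁻³/5.495×10⁻³)
  = ln(0.203454) / ln(0.321383)
  = -1.59232 / -1.13512 ≈ 1.40278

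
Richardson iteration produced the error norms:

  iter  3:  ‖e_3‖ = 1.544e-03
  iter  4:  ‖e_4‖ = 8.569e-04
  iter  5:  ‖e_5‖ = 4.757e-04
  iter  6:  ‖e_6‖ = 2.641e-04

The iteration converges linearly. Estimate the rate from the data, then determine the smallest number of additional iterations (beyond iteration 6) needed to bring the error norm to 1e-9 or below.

22

Rate ρ ≈ ‖e_6‖/‖e_5‖ = 2.641e-04/4.757e-04 = 0.5552.
After j more steps, ‖e_{6+j}‖ ≈ 2.641e-04·ρ^j; need ρ^j ≤ 1e-9/2.641e-04 = 3.78644e-06.
j ≥ ln(3.78644e-06)/ln(0.5552) = -12.4841/-0.58843 = 21.216.
So 22 more iterations are needed.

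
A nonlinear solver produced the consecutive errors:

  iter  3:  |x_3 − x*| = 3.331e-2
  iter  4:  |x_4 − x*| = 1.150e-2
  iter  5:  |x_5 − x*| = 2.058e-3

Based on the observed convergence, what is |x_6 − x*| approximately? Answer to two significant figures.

First estimate the order: p ≈ ln(|x_5 − x*|/|x_4 − x*|) / ln(|x_4 − x*|/|x_3 − x*|) = ln(2.058e-3/1.150e-2)/ln(1.150e-2/3.331e-2) = ln(0.178957)/ln(0.345242) ≈ 1.6179.
Then |x_6 − x*| ≈ |x_5 − x*|·(|x_5 − x*|/|x_4 − x*|)^p = 2.058e-3·(0.178957)^1.6179 = 2.058e-3·0.0618048 ≈ 0.0001272.

1.3e-4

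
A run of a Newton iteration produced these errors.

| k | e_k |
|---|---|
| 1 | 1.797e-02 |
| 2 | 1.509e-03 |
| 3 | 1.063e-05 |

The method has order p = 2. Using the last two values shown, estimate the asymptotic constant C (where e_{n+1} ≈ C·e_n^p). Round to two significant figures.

4.7

C ≈ e_3 / e_2^2
  = 1.063e-05 / (1.509e-03)^2
  = 1.063e-05 / 2.27708e-06 ≈ 4.6683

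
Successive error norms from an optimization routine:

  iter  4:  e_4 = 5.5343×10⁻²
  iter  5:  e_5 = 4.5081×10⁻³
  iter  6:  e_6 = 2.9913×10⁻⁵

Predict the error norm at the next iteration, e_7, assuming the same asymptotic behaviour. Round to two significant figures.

1.3e-9

First estimate the order: p ≈ ln(e_6/e_5) / ln(e_5/e_4) = ln(2.9913×10⁻⁵/4.5081×10⁻³)/ln(4.5081×10⁻³/5.5343×10⁻²) = ln(0.00663539)/ln(0.0814575) ≈ 2.0000.
Then e_7 ≈ e_6·(e_6/e_5)^p = 2.9913×10⁻⁵·(0.00663539)^2.0000 = 2.9913×10⁻⁵·4.40284e-05 ≈ 1.317e-09.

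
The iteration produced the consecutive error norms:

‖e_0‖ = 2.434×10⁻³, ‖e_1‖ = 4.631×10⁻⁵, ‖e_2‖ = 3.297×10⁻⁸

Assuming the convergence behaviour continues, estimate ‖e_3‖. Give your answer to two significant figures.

5.8e-14

First estimate the order: p ≈ ln(‖e_2‖/‖e_1‖) / ln(‖e_1‖/‖e_0‖) = ln(3.297×10⁻⁸/4.631×10⁻⁵)/ln(4.631×10⁻⁵/2.434×10⁻³) = ln(0.000711941)/ln(0.0190263) ≈ 1.8293.
Then ‖e_3‖ ≈ ‖e_2‖·(‖e_2‖/‖e_1‖)^p = 3.297×10⁻⁸·(0.000711941)^1.8293 = 3.297×10⁻⁸·1.74653e-06 ≈ 5.758e-14.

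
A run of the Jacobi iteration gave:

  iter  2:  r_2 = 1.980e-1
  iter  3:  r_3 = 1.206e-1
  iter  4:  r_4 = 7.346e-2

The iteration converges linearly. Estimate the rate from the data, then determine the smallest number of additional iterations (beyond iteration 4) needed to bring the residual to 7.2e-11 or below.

Rate ρ ≈ r_4/r_3 = 7.346e-2/1.206e-1 = 0.6091.
After j more steps, r_{4+j} ≈ 7.346e-2·ρ^j; need ρ^j ≤ 7.2e-11/7.346e-2 = 9.80125e-10.
j ≥ ln(9.80125e-10)/ln(0.6091) = -20.7433/-0.49577 = 41.841.
So 42 more iterations are needed.

42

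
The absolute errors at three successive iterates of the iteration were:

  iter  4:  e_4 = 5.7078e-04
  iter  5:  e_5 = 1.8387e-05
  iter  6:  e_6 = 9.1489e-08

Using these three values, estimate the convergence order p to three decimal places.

p ≈ ln(e_6/e_5) / ln(e_5/e_4)
  = ln(9.1489e-08/1.8387e-05) / ln(1.8387e-05/5.7078e-04)
  = ln(0.00497574) / ln(0.0322138)
  = -5.303181 / -3.435360 ≈ 1.543705

1.544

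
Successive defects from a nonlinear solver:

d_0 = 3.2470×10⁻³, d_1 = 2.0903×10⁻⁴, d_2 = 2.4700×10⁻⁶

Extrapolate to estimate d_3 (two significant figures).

1.9e-9

First estimate the order: p ≈ ln(d_2/d_1) / ln(d_1/d_0) = ln(2.4700×10⁻⁶/2.0903×10⁻⁴)/ln(2.0903×10⁻⁴/3.2470×10⁻³) = ln(0.0118165)/ln(0.0643763) ≈ 1.6180.
Then d_3 ≈ d_2·(d_2/d_1)^p = 2.4700×10⁻⁶·(0.0118165)^1.6180 = 2.4700×10⁻⁶·0.000760829 ≈ 1.879e-09.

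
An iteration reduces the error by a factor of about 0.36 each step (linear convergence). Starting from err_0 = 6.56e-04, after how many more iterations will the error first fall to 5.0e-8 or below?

10

After k steps, err_k ≈ 6.56e-04·0.36^k.
Need 0.36^k ≤ 5.0e-8/6.56e-04 = 7.62195e-05.
k ≥ ln(7.62195e-05)/ln(0.36) = -9.4819/-1.02165 = 9.281.
Smallest integer k = 10.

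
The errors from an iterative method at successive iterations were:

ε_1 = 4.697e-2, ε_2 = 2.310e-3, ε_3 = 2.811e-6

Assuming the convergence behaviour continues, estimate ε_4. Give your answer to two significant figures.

9.0e-13

First estimate the order: p ≈ ln(ε_3/ε_2) / ln(ε_2/ε_1) = ln(2.811e-6/2.310e-3)/ln(2.310e-3/4.697e-2) = ln(0.00121688)/ln(0.0491803) ≈ 2.2280.
Then ε_4 ≈ ε_3·(ε_3/ε_2)^p = 2.811e-6·(0.00121688)^2.2280 = 2.811e-6·3.20577e-07 ≈ 9.011e-13.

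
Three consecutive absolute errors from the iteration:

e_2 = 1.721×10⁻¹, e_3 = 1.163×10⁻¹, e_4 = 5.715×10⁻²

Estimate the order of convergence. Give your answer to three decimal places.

p ≈ ln(e_4/e_3) / ln(e_3/e_2)
  = ln(5.715×10⁻²/1.163×10⁻¹) / ln(1.163×10⁻¹/1.721×10⁻¹)
  = ln(0.491402) / ln(0.67577)
  = -0.710493 / -0.391902 ≈ 1.812935

1.813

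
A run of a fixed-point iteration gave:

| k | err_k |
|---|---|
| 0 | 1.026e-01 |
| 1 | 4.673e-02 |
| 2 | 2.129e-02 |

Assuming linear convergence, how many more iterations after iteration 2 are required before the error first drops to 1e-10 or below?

Rate ρ ≈ err_2/err_1 = 2.129e-02/4.673e-02 = 0.4556.
After j more steps, err_{2+j} ≈ 2.129e-02·ρ^j; need ρ^j ≤ 1e-10/2.129e-02 = 4.69704e-09.
j ≥ ln(4.69704e-09)/ln(0.4556) = -19.1763/-0.78614 = 24.393.
So 25 more iterations are needed.

25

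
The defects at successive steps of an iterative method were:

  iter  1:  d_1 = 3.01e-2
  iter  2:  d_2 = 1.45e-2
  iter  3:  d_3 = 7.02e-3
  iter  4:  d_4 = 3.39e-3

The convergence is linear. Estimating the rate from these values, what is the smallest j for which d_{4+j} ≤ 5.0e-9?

19

Rate ρ ≈ d_4/d_3 = 3.39e-3/7.02e-3 = 0.4829.
After j more steps, d_{4+j} ≈ 3.39e-3·ρ^j; need ρ^j ≤ 5.0e-9/3.39e-3 = 1.47493e-06.
j ≥ ln(1.47493e-06)/ln(0.4829) = -13.4269/-0.72795 = 18.445.
So 19 more iterations are needed.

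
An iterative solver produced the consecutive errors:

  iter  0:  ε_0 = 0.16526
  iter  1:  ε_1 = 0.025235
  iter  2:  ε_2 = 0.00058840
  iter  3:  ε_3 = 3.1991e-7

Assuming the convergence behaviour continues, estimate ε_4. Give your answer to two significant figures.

First estimate the order: p ≈ ln(ε_3/ε_2) / ln(ε_2/ε_1) = ln(3.1991e-7/0.00058840)/ln(0.00058840/0.025235) = ln(0.000543695)/ln(0.0233168) ≈ 2.0000.
Then ε_4 ≈ ε_3·(ε_3/ε_2)^p = 3.1991e-7·(0.000543695)^2.0000 = 3.1991e-7·2.95604e-07 ≈ 9.457e-14.

9.5e-14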